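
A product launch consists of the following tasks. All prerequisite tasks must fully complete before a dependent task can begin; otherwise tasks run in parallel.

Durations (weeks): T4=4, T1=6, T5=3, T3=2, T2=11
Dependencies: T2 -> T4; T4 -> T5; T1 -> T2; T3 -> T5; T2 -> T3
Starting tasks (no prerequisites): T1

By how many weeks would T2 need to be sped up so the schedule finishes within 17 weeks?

7

Current finish: 24 weeks; target: 17.
T2 is on every critical path, so each week cut from T2 cuts the finish by one (this holds down to a finish of 14).
Need 24 − 17 = 7 weeks off T2 → T2 becomes 4 weeks, finish becomes 17.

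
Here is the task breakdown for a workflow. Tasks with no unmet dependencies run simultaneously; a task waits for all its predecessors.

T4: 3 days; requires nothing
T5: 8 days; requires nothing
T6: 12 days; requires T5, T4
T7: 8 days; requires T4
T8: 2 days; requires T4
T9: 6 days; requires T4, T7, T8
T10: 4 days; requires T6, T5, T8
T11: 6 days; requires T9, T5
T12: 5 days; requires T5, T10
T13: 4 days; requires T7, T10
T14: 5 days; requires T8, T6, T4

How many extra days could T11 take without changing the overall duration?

T5→T6→T10→T12 = 8+12+4+5 = 29 sets the makespan at 29 days.
The longest chain containing T11 totals 23 days.
Float = 29 − 23 = 6.

6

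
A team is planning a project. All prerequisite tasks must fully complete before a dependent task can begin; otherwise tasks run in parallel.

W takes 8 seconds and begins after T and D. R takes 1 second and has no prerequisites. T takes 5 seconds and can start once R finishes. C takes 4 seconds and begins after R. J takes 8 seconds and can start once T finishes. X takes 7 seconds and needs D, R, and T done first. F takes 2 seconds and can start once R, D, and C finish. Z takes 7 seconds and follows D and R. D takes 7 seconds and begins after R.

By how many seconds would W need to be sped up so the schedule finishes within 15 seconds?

1

Current finish: 16 seconds; target: 15.
W is on every critical path, so each second cut from W cuts the finish by one (this holds down to a finish of 15).
Need 16 − 15 = 1 second off W → W becomes 7 seconds, finish becomes 15.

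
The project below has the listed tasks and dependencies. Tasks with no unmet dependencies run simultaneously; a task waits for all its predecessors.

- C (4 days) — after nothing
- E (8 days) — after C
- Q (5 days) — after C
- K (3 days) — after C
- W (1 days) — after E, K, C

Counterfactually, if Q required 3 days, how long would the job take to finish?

Critical path before the change: C→E→W = 4+8+1 = 13 giving 13 days.
The longest path through Q is only 9 days, so Q has float 4.
That remains the longest chain; total 13 days.

13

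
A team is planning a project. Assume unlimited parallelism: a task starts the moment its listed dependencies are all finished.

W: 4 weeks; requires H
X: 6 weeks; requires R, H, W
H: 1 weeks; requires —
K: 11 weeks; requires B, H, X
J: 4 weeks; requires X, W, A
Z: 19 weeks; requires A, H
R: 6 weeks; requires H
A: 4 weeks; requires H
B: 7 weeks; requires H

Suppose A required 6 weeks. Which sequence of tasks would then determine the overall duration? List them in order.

The binding path is H→A→Z = 1+4+19 = 24; finish at 24 weeks.
A is on the critical path; changing it to 6 makes that path 26 weeks.
No other chain overtakes it, so the finish is 26 weeks.

H, A, Z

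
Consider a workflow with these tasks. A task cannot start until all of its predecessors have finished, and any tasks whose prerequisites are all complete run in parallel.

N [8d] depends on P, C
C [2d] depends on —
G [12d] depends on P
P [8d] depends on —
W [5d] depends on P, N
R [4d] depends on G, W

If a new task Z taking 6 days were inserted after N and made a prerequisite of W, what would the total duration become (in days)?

31

Originally the schedule takes 25 days.
With Z inserted, W now waits for max(P, N, Z).
New critical path: P→N→Z→W→R = 8+8+6+5+4 = 31 ⇒ 31 days.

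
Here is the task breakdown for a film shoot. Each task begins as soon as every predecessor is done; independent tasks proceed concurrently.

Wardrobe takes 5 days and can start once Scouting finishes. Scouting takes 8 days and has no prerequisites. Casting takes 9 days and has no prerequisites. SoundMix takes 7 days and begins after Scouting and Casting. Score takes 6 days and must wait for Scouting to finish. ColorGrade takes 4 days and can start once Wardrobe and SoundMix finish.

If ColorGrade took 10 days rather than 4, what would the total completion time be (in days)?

26

As given, the longest chain is Casting→SoundMix→ColorGrade = 9+7+4 = 20, so the finish is 20 days.
ColorGrade is on the critical path; changing it to 10 makes that path 26 days.
That remains the longest chain; total 26 days.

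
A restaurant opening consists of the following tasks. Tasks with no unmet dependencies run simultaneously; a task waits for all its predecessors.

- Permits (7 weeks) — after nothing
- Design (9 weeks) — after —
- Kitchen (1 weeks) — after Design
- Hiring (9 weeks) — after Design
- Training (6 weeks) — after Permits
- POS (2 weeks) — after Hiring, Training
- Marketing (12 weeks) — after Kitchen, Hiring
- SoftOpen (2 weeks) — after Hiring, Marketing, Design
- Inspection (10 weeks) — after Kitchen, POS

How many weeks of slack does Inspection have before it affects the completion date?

2

The longest chain is Design→Hiring→Marketing→SoftOpen = 9+9+12+2 = 32; overall finish 32 weeks.
The longest chain containing Inspection totals 30 weeks.
So Inspection can slip 32 − 30 = 2 weeks.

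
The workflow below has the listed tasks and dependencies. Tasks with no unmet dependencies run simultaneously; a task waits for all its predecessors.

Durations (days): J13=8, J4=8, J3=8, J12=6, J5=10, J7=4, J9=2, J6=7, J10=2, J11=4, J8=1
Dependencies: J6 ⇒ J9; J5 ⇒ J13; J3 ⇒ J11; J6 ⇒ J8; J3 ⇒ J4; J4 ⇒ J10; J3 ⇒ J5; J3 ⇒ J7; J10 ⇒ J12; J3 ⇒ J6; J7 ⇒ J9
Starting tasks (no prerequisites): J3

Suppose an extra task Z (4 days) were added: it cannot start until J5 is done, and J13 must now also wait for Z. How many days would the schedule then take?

30

Originally the schedule takes 26 days.
With Z inserted, J13 now waits for max(J5, Z).
New critical path: J3→J5→Z→J13 = 8+10+4+8 = 30 ⇒ 30 days.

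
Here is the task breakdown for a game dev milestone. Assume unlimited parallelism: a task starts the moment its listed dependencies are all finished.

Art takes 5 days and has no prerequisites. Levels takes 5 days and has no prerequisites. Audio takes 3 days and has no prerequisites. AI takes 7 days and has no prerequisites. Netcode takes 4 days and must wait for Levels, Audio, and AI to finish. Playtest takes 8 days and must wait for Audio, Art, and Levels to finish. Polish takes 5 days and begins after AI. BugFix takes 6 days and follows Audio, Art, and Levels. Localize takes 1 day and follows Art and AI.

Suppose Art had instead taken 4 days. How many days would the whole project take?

As given, the longest chain is Art→Playtest = 5+8 = 13, so the finish is 13 days.
Since Art is critical, the -1 change carries straight to that chain (now 12 days).
New critical path: Levels→Playtest = 5+8 = 13 ⇒ 13 days.

13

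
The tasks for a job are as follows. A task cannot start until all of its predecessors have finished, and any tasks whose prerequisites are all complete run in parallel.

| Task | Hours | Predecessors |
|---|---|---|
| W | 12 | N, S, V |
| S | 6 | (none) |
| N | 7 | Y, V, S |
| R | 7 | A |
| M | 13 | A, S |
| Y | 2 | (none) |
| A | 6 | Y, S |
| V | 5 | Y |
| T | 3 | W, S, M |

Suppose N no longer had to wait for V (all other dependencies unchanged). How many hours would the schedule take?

Before: longest chain Y→V→N→W→T = 2+5+7+12+3 = 29, finish 29.
Without V→N, N's earliest start moves from 7 to 6.
The longest chain is now S→A→M→T = 6+6+13+3 = 28, so the schedule takes 28 hours.

28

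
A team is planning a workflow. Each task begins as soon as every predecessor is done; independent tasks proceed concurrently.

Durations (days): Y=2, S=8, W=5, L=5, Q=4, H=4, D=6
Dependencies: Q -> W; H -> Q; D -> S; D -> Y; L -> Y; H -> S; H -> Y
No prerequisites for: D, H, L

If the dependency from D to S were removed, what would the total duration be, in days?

Original critical path: D→S = 6+8 = 14 ⇒ 14 days.
Without D→S, S's earliest start moves from 6 to 4.
New critical path: H→Q→W = 4+4+5 = 13 ⇒ 13 days.

13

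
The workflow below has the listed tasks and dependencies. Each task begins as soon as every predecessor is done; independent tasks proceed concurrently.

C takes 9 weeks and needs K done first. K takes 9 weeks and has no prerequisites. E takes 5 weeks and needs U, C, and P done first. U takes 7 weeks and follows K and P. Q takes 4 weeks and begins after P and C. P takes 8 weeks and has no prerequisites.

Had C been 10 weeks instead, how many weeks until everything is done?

Actual critical path: K→C→E = 9+9+5 = 23 ⇒ 23 weeks.
C is on the critical path; changing it to 10 makes that path 24 weeks.
No other chain overtakes it, so the finish is 24 weeks.

24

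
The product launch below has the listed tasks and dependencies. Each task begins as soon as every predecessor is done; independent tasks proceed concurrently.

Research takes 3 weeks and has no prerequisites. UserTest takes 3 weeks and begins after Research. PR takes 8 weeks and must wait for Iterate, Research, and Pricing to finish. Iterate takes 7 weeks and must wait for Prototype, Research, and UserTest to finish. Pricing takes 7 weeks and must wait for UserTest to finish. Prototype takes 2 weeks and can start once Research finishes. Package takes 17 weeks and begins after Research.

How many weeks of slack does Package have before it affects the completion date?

1

Research→UserTest→Iterate→PR = 3+3+7+8 = 21 sets the makespan at 21 weeks.
The longest chain containing Package totals 20 weeks.
Slack of Package = 4 − 3 = 1 week.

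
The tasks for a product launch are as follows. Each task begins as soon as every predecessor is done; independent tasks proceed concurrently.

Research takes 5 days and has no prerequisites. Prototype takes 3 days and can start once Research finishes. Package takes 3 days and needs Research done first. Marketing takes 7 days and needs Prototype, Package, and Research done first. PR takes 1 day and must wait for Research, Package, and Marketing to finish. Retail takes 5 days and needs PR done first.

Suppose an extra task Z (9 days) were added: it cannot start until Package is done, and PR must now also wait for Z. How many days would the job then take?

23

Originally the job takes 21 days.
With Z inserted, PR now waits for max(Research, Package, Marketing, Z).
New critical path: Research→Package→Z→PR→Retail = 5+3+9+1+5 = 23 ⇒ 23 days.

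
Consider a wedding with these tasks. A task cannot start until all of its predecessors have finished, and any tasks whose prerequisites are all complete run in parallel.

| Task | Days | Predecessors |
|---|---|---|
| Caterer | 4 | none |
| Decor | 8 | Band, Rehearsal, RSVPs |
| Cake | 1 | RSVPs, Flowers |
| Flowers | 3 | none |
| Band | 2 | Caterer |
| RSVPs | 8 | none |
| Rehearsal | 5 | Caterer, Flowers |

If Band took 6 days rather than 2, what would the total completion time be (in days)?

18

Baseline: Caterer→Rehearsal→Decor = 4+5+8 = 17 → 17 days.
Band has 3 days of float (longest path through it is 14).
New critical path: Caterer→Band→Decor = 4+6+8 = 18 ⇒ 18 days.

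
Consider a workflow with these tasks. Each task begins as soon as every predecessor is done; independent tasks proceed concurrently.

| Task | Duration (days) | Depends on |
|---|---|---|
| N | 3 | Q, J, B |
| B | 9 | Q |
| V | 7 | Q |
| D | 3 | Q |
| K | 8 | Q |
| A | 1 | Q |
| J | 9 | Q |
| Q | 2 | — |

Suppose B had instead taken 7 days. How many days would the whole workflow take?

14

Actual critical path: Q→B→N = 2+9+3 = 14 ⇒ 14 days.
Since B is critical, the -2 change carries straight to that chain (now 12 days).
New critical path: Q→J→N = 2+9+3 = 14 ⇒ 14 days.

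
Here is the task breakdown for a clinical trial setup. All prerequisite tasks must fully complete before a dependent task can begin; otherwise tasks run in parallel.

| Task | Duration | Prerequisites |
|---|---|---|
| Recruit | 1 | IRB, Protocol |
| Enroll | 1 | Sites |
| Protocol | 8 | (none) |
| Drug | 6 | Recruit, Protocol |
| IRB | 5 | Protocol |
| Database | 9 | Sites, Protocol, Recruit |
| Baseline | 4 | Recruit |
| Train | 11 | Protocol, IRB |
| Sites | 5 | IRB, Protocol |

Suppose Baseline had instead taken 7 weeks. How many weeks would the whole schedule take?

Baseline: Protocol→IRB→Sites→Database = 8+5+5+9 = 27 → 27 weeks.
Baseline has 9 weeks of float (longest path through it is 18).
That remains the longest chain; total 27 weeks.

27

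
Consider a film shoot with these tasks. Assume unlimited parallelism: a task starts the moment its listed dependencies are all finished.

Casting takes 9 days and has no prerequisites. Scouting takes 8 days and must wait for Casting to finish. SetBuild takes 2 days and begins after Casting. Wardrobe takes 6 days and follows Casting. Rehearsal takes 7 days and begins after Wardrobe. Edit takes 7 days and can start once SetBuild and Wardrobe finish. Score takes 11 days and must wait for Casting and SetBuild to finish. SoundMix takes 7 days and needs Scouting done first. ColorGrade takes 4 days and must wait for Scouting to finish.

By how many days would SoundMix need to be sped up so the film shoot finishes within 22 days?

Current finish: 24 days; target: 22.
SoundMix is on every critical path, so each day cut from SoundMix cuts the finish by one (this holds down to a finish of 22).
Need 24 − 22 = 2 days off SoundMix → SoundMix becomes 5 days, finish becomes 22.

2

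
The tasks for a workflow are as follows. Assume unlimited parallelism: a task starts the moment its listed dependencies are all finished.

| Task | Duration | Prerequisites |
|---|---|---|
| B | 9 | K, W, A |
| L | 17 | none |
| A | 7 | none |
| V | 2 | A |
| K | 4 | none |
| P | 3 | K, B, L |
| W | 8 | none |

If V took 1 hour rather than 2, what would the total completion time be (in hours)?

As given, the longest chain is L→P = 17+3 = 20, so the finish is 20 hours.
V has 11 hours of float (longest path through it is 9).
The critical path is still L→P; finish is now 20 hours.

20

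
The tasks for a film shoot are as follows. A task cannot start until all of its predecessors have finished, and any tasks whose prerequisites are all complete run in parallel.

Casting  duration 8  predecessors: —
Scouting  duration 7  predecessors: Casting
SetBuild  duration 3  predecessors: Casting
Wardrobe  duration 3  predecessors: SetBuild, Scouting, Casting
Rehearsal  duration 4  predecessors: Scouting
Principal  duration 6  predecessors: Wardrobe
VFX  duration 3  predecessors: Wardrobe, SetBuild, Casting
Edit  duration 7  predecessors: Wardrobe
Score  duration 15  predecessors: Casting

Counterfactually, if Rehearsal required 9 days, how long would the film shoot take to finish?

The binding path is Casting→Scouting→Wardrobe→Edit = 8+7+3+7 = 25; finish at 25 days.
Rehearsal has 6 days of float (longest path through it is 19).
That remains the longest chain; total 25 days.

25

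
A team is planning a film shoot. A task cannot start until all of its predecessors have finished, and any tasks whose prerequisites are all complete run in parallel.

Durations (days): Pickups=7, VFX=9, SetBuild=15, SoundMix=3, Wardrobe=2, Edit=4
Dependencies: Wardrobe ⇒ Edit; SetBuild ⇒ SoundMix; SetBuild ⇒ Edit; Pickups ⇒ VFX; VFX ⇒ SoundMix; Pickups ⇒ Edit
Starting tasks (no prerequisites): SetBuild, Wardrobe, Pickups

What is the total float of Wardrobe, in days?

13

SetBuild→Edit = 15+4 = 19 sets the makespan at 19 days.
Wardrobe finishes as early as 2 and must finish by 15.
Float = 19 − 6 = 13.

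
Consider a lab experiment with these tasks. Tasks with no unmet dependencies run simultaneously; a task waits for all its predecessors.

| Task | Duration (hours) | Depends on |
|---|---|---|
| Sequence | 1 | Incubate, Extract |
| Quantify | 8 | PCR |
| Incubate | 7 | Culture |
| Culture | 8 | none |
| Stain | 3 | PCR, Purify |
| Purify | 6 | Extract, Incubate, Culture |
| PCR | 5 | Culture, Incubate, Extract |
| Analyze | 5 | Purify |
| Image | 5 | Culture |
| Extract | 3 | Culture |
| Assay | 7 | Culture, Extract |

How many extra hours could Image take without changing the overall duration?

The longest chain is Culture→Incubate→PCR→Quantify = 8+7+5+8 = 28; overall finish 28 hours.
Image finishes as early as 13 and must finish by 28.
Float = 28 − 13 = 15.

15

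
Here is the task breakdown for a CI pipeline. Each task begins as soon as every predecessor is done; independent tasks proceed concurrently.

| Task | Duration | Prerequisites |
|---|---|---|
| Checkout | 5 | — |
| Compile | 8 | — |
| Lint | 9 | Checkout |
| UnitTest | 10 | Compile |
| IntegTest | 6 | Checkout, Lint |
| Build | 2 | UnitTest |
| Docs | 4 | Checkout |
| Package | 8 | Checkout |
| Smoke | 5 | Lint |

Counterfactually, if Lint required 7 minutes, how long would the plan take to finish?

20

Critical path before the change: Checkout→Lint→IntegTest = 5+9+6 = 20 giving 20 minutes.
Lint lies on that path, so at 7 minutes the path becomes 18 minutes.
New critical path: Compile→UnitTest→Build = 8+10+2 = 20 ⇒ 20 minutes.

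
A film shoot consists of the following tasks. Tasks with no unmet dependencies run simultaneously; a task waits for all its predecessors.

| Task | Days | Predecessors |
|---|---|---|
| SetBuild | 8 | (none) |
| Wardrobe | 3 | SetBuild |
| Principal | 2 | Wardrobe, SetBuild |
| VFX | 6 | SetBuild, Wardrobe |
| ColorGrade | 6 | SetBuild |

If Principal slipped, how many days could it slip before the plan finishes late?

4

SetBuild→Wardrobe→VFX = 8+3+6 = 17 sets the makespan at 17 days.
The longest chain containing Principal totals 13 days.
Float = 17 − 13 = 4.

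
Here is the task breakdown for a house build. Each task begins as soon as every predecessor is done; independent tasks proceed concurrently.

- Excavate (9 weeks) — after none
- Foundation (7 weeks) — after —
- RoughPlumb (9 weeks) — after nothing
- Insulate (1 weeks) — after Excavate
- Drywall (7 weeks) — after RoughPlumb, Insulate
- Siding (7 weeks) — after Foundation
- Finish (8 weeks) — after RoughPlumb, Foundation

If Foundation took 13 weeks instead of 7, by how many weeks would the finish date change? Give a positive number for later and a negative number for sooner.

As given, the longest chain is Excavate→Insulate→Drywall = 9+1+7 = 17, so the finish is 17 weeks.
Foundation is off the critical path — its longest chain is 15 weeks, giving 2 of slack.
The binding chain switches to Foundation→Finish = 13+8 = 21; finish 21 weeks.
Change in finish: 21 − 17 = +4 weeks.

4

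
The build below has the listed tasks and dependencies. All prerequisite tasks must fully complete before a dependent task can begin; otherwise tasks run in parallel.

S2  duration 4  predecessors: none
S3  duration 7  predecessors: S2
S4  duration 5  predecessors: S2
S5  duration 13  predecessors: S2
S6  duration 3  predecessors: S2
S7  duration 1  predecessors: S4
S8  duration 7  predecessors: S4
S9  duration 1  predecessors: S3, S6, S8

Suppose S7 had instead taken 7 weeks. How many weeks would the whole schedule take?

17

The binding path is S2→S4→S8→S9 = 4+5+7+1 = 17; finish at 17 weeks.
The longest path through S7 is only 10 weeks, so S7 has float 7.
No other chain overtakes it, so the finish is 17 weeks.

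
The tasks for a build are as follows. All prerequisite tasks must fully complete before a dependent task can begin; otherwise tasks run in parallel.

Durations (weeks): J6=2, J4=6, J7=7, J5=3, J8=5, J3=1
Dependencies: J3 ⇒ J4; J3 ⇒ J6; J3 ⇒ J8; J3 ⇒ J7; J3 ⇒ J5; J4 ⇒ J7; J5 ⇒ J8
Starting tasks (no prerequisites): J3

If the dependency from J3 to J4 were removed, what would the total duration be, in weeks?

With the dependency in place, J3→J4→J7 = 1+6+7 = 14 sets the finish at 14 weeks.
Without J3→J4, J4's earliest start moves from 1 to 0.
After: J4→J7 = 6+7 = 13 → 13 weeks.

13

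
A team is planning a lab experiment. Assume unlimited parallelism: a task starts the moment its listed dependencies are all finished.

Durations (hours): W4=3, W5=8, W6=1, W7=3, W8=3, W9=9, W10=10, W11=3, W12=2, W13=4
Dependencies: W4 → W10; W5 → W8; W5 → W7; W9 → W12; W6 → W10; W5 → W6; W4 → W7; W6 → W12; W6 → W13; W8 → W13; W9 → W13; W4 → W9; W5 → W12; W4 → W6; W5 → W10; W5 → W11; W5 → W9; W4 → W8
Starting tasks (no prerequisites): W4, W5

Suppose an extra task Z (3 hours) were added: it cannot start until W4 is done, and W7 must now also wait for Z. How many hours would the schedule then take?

Originally the schedule takes 21 hours.
With Z inserted, W7 now waits for max(W4, W5, Z).
New critical path: W5→W9→W13 = 8+9+4 = 21 ⇒ 21 hours.

21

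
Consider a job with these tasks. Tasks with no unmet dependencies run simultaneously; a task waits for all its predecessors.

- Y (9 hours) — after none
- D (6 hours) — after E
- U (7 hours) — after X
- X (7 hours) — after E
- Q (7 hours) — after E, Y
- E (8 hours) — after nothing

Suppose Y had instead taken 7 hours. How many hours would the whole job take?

Baseline: E→X→U = 8+7+7 = 22 → 22 hours.
Y is off the critical path — its longest chain is 16 hours, giving 6 of slack.
The critical path is still E→X→U; finish is now 22 hours.

22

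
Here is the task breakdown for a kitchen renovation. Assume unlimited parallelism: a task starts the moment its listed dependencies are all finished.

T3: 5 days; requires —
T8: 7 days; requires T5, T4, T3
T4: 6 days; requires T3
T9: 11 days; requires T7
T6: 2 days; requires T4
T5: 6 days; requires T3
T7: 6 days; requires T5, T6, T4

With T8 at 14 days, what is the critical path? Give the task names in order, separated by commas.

Actual critical path: T3→T4→T6→T7→T9 = 5+6+2+6+11 = 30 ⇒ 30 days.
The longest path through T8 is only 18 days, so T8 has float 12.
No other chain overtakes it, so the finish is 30 days.

T3, T4, T6, T7, T9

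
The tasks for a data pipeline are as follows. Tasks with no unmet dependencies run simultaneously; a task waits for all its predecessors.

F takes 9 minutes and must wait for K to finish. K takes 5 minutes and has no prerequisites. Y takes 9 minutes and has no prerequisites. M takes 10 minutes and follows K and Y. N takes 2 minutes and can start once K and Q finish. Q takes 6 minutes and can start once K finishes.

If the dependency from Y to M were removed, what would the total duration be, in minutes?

Before: longest chain Y→M = 9+10 = 19, finish 19.
Without Y→M, M's earliest start moves from 9 to 5.
The longest chain is now K→M = 5+10 = 15, so the project takes 15 minutes.

15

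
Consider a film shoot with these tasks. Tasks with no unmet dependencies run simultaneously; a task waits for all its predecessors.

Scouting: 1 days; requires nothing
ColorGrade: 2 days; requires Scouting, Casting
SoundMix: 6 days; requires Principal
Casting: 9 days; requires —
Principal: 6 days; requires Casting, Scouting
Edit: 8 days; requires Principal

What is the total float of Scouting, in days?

8

Casting→Principal→Edit = 9+6+8 = 23 sets the makespan at 23 days.
Scouting finishes as early as 1 and must finish by 9.
Float = 23 − 15 = 8.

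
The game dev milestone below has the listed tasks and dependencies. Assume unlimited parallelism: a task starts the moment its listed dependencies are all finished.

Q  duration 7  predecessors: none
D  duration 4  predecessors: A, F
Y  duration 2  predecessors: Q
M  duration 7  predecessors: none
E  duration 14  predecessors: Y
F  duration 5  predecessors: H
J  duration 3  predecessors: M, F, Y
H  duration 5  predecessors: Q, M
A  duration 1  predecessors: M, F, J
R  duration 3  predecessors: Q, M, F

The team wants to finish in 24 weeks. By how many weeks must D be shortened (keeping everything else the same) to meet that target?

Current finish: 25 weeks; target: 24.
D is on every critical path, so each week cut from D cuts the finish by one (this holds down to a finish of 23).
Need 25 − 24 = 1 week off D → D becomes 3 weeks, finish becomes 24.

1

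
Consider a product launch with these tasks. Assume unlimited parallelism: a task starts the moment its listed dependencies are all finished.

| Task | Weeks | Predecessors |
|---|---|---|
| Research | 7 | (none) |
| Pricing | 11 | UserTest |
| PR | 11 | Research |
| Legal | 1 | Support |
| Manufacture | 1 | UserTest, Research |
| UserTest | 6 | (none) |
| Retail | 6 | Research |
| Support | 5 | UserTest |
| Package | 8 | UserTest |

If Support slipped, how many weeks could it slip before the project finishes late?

Research→PR = 7+11 = 18 sets the makespan at 18 weeks.
The longest chain containing Support totals 12 weeks.
Float = 18 − 12 = 6.

6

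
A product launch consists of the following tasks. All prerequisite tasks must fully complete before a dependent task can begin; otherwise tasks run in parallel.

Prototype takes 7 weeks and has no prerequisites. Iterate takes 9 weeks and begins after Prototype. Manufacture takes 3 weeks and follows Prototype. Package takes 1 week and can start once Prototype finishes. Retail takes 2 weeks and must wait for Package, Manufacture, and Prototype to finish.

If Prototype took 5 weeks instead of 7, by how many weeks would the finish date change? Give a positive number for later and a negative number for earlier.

-2

As given, the longest chain is Prototype→Iterate = 7+9 = 16, so the finish is 16 weeks.
Since Prototype is critical, the -2 change carries straight to that chain (now 14 weeks).
No other chain overtakes it, so the finish is 14 weeks.
Change in finish: 14 − 16 = -2 weeks.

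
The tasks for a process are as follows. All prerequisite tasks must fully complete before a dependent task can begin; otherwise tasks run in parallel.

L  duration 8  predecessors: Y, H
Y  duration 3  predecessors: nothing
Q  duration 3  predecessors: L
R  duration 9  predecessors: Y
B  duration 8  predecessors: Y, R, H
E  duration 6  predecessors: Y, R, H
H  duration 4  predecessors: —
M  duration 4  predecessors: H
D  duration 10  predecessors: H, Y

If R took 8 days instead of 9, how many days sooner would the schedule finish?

As given, the longest chain is Y→R→B = 3+9+8 = 20, so the finish is 20 days.
R lies on that path, so at 8 days the path becomes 19 days.
No other chain overtakes it, so the finish is 19 days.
Change in finish: 19 − 20 = -1 days.

1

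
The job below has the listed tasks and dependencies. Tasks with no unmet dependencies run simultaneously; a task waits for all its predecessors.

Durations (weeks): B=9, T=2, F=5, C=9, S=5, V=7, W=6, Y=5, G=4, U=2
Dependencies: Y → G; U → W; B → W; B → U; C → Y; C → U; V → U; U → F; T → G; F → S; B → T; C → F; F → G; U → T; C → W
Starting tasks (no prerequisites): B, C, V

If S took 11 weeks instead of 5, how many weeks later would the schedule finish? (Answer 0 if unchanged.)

6

The binding path is B→U→F→S = 9+2+5+5 = 21; finish at 21 weeks.
S is on the critical path; changing it to 11 makes that path 27 weeks.
That remains the longest chain; total 27 weeks.
Change in finish: 27 − 21 = +6 weeks.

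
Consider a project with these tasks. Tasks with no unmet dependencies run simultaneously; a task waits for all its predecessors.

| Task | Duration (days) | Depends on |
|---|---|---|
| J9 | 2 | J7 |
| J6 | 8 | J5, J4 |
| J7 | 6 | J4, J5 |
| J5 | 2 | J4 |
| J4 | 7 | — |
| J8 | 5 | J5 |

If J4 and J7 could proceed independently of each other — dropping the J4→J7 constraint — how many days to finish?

17

Original critical path: J4→J5→J6 = 7+2+8 = 17 ⇒ 17 days.
Dropping J4→J7 doesn't change J7's earliest start (9); another predecessor still binds.
After: J4→J5→J6 = 7+2+8 = 17 → 17 days.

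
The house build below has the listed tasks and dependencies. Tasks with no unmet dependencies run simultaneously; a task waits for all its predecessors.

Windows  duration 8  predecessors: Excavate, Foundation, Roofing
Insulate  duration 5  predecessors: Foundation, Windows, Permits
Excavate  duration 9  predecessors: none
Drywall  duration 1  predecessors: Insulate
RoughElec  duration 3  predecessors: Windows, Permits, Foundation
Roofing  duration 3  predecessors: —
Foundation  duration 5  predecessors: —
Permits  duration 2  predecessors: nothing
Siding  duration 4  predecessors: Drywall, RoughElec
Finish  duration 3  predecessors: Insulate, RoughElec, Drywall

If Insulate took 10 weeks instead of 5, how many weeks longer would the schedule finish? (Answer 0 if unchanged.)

Critical path before the change: Excavate→Windows→Insulate→Drywall→Siding = 9+8+5+1+4 = 27 giving 27 weeks.
Insulate is on the critical path; changing it to 10 makes that path 32 weeks.
No other chain overtakes it, so the finish is 32 weeks.
Change in finish: 32 − 27 = +5 weeks.

5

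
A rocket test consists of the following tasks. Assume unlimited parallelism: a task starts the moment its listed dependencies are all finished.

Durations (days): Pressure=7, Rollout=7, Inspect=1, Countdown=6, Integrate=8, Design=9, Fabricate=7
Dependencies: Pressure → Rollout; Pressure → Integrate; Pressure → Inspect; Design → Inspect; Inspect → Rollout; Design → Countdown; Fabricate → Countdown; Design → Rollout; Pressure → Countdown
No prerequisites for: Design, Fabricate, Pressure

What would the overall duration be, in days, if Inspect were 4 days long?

20

As given, the longest chain is Design→Inspect→Rollout = 9+1+7 = 17, so the finish is 17 days.
Since Inspect is critical, the +3 change carries straight to that chain (now 20 days).
That remains the longest chain; total 20 days.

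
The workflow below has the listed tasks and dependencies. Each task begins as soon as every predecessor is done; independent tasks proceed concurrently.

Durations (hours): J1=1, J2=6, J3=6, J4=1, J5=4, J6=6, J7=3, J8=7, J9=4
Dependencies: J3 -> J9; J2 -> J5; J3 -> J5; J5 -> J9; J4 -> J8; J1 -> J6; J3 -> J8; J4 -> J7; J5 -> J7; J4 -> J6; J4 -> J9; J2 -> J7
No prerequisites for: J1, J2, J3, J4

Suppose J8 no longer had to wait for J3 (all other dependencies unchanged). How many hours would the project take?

Original critical path: J2→J5→J9 = 6+4+4 = 14 ⇒ 14 hours.
Without J3→J8, J8's earliest start moves from 6 to 1.
The longest chain is now J2→J5→J9 = 6+4+4 = 14, so the project takes 14 hours.

14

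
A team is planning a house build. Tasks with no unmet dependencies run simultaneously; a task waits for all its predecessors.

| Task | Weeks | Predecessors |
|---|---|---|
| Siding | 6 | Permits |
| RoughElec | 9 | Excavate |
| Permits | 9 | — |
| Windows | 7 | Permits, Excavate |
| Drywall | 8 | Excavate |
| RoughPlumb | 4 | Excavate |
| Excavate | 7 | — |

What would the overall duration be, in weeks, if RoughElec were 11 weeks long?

18

Baseline: Excavate→RoughElec = 7+9 = 16 → 16 weeks.
RoughElec is on the critical path; changing it to 11 makes that path 18 weeks.
That remains the longest chain; total 18 weeks.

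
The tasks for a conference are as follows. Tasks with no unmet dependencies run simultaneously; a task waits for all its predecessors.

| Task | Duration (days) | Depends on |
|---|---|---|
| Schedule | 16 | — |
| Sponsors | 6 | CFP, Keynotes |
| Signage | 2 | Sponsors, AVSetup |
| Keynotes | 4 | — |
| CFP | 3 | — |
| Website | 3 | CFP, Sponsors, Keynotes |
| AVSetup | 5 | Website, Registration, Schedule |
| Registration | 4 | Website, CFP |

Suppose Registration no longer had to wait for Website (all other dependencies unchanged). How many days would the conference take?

With the dependency in place, Keynotes→Sponsors→Website→Registration→AVSetup→Signage = 4+6+3+4+5+2 = 24 sets the finish at 24 days.
Without Website→Registration, Registration's earliest start moves from 13 to 3.
New critical path: Schedule→AVSetup→Signage = 16+5+2 = 23 ⇒ 23 days.

23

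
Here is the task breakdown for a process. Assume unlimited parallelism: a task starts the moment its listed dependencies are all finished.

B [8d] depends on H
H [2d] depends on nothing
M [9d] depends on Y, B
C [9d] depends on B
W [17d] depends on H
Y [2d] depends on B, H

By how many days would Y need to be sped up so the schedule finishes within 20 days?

1

Current finish: 21 days; target: 20.
Y is on every critical path, so each day cut from Y cuts the finish by one (this holds down to a finish of 20).
Need 21 − 20 = 1 day off Y → Y becomes 1 day, finish becomes 20.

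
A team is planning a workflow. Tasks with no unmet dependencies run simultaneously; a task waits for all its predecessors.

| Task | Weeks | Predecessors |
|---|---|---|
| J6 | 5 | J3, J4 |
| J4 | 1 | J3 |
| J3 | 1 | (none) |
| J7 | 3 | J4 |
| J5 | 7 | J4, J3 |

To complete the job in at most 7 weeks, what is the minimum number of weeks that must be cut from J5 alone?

Current finish: 9 weeks; target: 7.
J5 is on every critical path, so each week cut from J5 cuts the finish by one (this holds down to a finish of 7).
Need 9 − 7 = 2 weeks off J5 → J5 becomes 5 weeks, finish becomes 7.

2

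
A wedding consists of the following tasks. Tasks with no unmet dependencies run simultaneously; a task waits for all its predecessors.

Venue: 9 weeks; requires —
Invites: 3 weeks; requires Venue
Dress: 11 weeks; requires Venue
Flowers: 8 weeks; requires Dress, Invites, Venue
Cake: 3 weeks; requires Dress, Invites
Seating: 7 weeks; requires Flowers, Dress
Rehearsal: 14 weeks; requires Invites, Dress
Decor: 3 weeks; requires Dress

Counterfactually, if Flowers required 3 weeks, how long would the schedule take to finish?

Baseline: Venue→Dress→Flowers→Seating = 9+11+8+7 = 35 → 35 weeks.
Flowers lies on that path, so at 3 weeks the path becomes 30 weeks.
The binding chain switches to Venue→Dress→Rehearsal = 9+11+14 = 34; finish 34 weeks.

34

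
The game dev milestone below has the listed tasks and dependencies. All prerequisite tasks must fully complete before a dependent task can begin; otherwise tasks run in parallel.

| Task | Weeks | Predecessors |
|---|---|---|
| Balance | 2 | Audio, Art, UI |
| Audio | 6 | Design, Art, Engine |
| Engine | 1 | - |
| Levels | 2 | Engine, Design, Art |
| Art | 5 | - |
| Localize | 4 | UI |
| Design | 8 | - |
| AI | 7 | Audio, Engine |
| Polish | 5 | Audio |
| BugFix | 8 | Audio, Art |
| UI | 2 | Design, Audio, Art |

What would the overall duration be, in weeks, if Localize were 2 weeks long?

Actual critical path: Design→Audio→BugFix = 8+6+8 = 22 ⇒ 22 weeks.
Localize is off the critical path — its longest chain is 20 weeks, giving 2 of slack.
No other chain overtakes it, so the finish is 22 weeks.

22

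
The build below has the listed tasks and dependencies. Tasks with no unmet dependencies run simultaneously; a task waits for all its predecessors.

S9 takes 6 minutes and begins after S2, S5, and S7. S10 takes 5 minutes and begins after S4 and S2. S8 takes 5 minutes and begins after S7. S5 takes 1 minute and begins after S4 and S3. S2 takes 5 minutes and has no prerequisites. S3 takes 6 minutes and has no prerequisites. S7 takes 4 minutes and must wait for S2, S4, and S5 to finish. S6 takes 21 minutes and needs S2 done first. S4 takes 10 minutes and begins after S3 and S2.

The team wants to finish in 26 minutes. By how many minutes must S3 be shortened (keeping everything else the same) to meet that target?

Current finish: 27 minutes; target: 26.
S3 is on every critical path, so each minute cut from S3 cuts the finish by one (this holds down to a finish of 26).
Need 27 − 26 = 1 minute off S3 → S3 becomes 5 minutes, finish becomes 26.

1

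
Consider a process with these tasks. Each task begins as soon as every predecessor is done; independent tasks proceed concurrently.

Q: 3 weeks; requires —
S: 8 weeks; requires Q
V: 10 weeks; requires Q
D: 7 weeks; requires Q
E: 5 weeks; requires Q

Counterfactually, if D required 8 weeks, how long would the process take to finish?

13

Critical path before the change: Q→V = 3+10 = 13 giving 13 weeks.
D has 3 weeks of float (longest path through it is 10).
That remains the longest chain; total 13 weeks.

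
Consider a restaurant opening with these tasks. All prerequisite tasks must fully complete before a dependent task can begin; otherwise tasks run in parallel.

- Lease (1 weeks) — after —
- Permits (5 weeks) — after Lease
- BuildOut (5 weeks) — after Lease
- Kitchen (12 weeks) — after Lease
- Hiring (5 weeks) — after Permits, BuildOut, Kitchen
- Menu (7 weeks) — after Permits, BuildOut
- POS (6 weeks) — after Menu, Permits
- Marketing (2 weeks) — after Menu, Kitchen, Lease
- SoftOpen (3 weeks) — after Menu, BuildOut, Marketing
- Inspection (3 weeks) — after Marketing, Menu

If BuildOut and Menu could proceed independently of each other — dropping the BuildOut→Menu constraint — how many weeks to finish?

With the dependency in place, Lease→Permits→Menu→POS = 1+5+7+6 = 19 sets the finish at 19 weeks.
Dropping BuildOut→Menu doesn't change Menu's earliest start (6); another predecessor still binds.
New critical path: Lease→Permits→Menu→POS = 1+5+7+6 = 19 ⇒ 19 weeks.

19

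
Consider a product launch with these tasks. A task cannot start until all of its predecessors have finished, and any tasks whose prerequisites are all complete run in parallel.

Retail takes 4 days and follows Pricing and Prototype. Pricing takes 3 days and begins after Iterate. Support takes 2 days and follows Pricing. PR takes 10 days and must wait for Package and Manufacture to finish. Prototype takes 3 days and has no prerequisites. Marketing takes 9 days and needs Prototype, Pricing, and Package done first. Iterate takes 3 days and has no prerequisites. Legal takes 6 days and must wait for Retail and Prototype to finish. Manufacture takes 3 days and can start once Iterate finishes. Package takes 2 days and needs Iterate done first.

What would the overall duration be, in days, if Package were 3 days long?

Critical path before the change: Iterate→Manufacture→PR = 3+3+10 = 16 giving 16 days.
The longest path through Package is only 15 days, so Package has float 1.
That remains the longest chain; total 16 days.

16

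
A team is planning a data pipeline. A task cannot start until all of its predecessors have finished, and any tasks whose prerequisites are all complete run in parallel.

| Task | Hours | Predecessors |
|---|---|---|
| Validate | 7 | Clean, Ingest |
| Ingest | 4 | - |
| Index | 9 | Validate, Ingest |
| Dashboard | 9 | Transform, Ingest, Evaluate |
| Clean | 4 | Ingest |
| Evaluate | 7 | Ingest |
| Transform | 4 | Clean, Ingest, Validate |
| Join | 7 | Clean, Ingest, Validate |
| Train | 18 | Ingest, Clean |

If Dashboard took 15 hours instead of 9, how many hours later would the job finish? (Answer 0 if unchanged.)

6

Baseline: Ingest→Clean→Validate→Transform→Dashboard = 4+4+7+4+9 = 28 → 28 hours.
Since Dashboard is critical, the +6 change carries straight to that chain (now 34 hours).
No other chain overtakes it, so the finish is 34 hours.
Change in finish: 34 − 28 = +6 hours.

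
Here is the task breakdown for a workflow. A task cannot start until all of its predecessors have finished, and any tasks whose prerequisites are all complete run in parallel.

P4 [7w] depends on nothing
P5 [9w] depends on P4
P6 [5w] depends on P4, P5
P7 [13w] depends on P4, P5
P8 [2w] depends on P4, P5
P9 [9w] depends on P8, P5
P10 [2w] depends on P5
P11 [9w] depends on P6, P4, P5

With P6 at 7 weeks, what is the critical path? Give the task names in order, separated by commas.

P4, P5, P6, P11

Baseline: P4→P5→P6→P11 = 7+9+5+9 = 30 → 30 weeks.
Since P6 is critical, the +2 change carries straight to that chain (now 32 weeks).
The critical path is still P4→P5→P6→P11; finish is now 32 weeks.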